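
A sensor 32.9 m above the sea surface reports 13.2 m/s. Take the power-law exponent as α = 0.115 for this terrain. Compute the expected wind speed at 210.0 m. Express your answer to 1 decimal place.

16.3 m/s

Power-law profile: V₂ = V₁ · (z₂/z₁)^α
V₂ = 13.2 × (210.0/32.9)^0.115 = 13.2 × (6.3830)^0.115
    = 13.2 × 1.2376 = 16.3362 m/s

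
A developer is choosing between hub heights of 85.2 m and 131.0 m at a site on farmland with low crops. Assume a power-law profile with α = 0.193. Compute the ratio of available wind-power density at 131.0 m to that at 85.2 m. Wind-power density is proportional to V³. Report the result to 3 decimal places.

Speed ratio: V_B/V_A = (z_B/z_A)^α = (131.0/85.2)^0.193 = (1.5376)^0.193 = 1.08657
Power-density ratio: P_B/P_A = (V_B/V_A)³ = (1.08657)³ = 1.28285

1.283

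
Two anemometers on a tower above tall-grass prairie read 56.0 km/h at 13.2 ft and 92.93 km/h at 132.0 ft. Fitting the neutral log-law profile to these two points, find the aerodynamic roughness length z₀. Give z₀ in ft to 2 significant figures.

z₀ ≈ 0.40 ft

Log law: V(z) ∝ ln(z/z₀). With r = V₁/V₂ = 56.0/92.93 = 0.60260,
r · ln(z₂/z₀) = ln(z₁/z₀) ⇒ ln z₀ = (ln z₁ − r·ln z₂)/(1 − r)
ln z₀ = (2.58022 − 0.60260×4.88280) / 0.39740 = -0.9114
z₀ = exp(-0.9114) = 0.4020 ft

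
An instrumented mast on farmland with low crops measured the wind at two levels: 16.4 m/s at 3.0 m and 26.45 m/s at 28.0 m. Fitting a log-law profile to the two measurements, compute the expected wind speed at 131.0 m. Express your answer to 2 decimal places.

Log law: V ∝ ln(z/z₀). From the pair, with r = V₁/V₂ = 0.62004,
ln z₀ = (ln z₁ − r·ln z₂)/(1 − r) = (1.0986 − 0.62004×3.3322)/0.37996 = -2.5463 → z₀ = 0.07837 m
V₃ = V₁ · ln(z₃/z₀)/ln(z₁/z₀) = 16.4 × 7.4215/3.6449 = 33.3927 m/s

33.39 m/s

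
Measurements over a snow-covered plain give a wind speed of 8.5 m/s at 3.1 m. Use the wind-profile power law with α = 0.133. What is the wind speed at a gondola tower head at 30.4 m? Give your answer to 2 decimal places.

11.52 m/s

Power-law profile: V₂ = V₁ · (z₂/z₁)^α
V₂ = 8.5 × (30.4/3.1)^0.133 = 8.5 × (9.8065)^0.133
    = 8.5 × 1.3548 = 11.5157 m/s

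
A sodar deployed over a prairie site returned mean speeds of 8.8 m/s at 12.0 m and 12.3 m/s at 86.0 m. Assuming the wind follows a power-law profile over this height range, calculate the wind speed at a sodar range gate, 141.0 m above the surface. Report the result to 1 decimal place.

First find α: α = ln(V₂/V₁)/ln(z₂/z₁) = ln(12.3/8.8)/ln(86.0/12.0) = 0.33485/1.96944 = 0.1700
Extrapolate from 86.0 m to 141.0 m: V₃ = 12.3 × (141.0/86.0)^0.1700 = 12.3 × 1.0877 = 13.3786 m/s

13.4 m/s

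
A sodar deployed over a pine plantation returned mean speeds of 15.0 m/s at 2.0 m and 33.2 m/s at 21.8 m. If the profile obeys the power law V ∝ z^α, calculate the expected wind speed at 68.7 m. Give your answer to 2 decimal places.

48.63 m/s

First find α: α = ln(V₂/V₁)/ln(z₂/z₁) = ln(33.2/15.0)/ln(21.8/2.0) = 0.79450/2.38876 = 0.3326
Extrapolate from 21.8 m to 68.7 m: V₃ = 33.2 × (68.7/21.8)^0.3326 = 33.2 × 1.4649 = 48.6339 m/s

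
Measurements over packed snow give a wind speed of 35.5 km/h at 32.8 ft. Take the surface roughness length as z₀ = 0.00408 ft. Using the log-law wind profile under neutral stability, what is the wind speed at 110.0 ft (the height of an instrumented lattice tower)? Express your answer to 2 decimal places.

40.28 km/h

Log law: V(z) ∝ ln(z/z₀), so V₂/V₁ = ln(z₂/z₀) / ln(z₁/z₀).
ln(110.0/0.00408) = 10.2021, ln(32.8/0.00408) = 8.9921
V₂ = 35.5 × 10.2021/8.9921 = 35.5 × 1.1346 = 40.2772 km/h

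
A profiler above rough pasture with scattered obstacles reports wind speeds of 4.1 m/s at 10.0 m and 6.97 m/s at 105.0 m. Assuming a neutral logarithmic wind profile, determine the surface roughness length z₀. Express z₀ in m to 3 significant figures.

z₀ ≈ 0.348 m

Log law: V(z) ∝ ln(z/z₀). With r = V₁/V₂ = 4.1/6.97 = 0.58824,
r · ln(z₂/z₀) = ln(z₁/z₀) ⇒ ln z₀ = (ln z₁ − r·ln z₂)/(1 − r)
ln z₀ = (2.30259 − 0.58824×4.65396) / 0.41176 = -1.0565
z₀ = exp(-1.0565) = 0.3477 m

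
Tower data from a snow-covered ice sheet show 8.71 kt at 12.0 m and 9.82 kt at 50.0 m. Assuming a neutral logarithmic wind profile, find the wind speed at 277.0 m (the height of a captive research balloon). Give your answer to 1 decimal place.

Log law: V ∝ ln(z/z₀). From the pair, with r = V₁/V₂ = 0.88697,
ln z₀ = (ln z₁ − r·ln z₂)/(1 − r) = (2.4849 − 0.88697×3.9120)/0.11303 = -8.7135 → z₀ = 0.0001644 m
V₃ = V₁ · ln(z₃/z₀)/ln(z₁/z₀) = 8.71 × 14.3375/11.1984 = 11.1516 kt

11.2 kt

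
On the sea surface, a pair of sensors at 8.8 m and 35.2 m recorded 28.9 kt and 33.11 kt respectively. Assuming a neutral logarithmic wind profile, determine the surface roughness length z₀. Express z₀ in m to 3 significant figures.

z₀ ≈ 0.000648 m

Log law: V(z) ∝ ln(z/z₀). With r = V₁/V₂ = 28.9/33.11 = 0.87285,
r · ln(z₂/z₀) = ln(z₁/z₀) ⇒ ln z₀ = (ln z₁ − r·ln z₂)/(1 − r)
ln z₀ = (2.17475 − 0.87285×3.56105) / 0.12715 = -7.3416
z₀ = exp(-7.3416) = 0.0006480 m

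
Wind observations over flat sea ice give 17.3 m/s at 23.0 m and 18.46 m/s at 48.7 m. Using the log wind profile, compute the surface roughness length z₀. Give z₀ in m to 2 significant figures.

z₀ ≈ 0.00032 m

Log law: V(z) ∝ ln(z/z₀). With r = V₁/V₂ = 17.3/18.46 = 0.93716,
r · ln(z₂/z₀) = ln(z₁/z₀) ⇒ ln z₀ = (ln z₁ − r·ln z₂)/(1 − r)
ln z₀ = (3.13549 − 0.93716×3.88568) / 0.06284 = -8.0526
z₀ = exp(-8.0526) = 0.0003183 m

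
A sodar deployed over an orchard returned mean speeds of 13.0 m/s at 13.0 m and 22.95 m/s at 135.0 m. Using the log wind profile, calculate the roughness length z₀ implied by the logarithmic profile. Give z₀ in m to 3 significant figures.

Log law: V(z) ∝ ln(z/z₀). With r = V₁/V₂ = 13.0/22.95 = 0.56645,
r · ln(z₂/z₀) = ln(z₁/z₀) ⇒ ln z₀ = (ln z₁ − r·ln z₂)/(1 − r)
ln z₀ = (2.56495 − 0.56645×4.90527) / 0.43355 = -0.4928
z₀ = exp(-0.4928) = 0.6109 m

z₀ ≈ 0.611 m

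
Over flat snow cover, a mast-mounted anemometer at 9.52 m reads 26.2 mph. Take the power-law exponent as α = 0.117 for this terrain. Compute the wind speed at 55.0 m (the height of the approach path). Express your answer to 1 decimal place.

Power-law profile: V₂ = V₁ · (z₂/z₁)^α
V₂ = 26.2 × (55.0/9.52)^0.117 = 26.2 × (5.7773)^0.117
    = 26.2 × 1.2278 = 32.1679 mph

32.2 mph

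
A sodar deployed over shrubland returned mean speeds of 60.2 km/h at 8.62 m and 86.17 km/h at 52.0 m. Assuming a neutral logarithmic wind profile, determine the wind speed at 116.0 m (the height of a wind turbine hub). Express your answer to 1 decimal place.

97.8 km/h

Log law: V ∝ ln(z/z₀). From the pair, with r = V₁/V₂ = 0.69862,
ln z₀ = (ln z₁ − r·ln z₂)/(1 − r) = (2.1541 − 0.69862×3.9512)/0.30138 = -2.0118 → z₀ = 0.1337 m
V₃ = V₁ · ln(z₃/z₀)/ln(z₁/z₀) = 60.2 × 6.7654/4.1659 = 97.7644 km/h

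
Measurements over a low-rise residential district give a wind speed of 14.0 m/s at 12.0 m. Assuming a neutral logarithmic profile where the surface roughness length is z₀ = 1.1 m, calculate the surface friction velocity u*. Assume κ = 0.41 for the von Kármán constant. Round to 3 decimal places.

u* ≈ 2.402 m/s

Log law: V(z) = (u*/κ) · ln(z/z₀) ⇒ u* = κ · V / ln(z/z₀)
u* = 0.41 × 14.0 / ln(12.0/1.1) = 0.41 × 14.0 / 2.3896
   = 5.7400 / 2.3896 = 2.4021 m/s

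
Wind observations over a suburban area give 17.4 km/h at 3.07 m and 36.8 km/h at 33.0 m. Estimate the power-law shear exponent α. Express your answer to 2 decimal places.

Power law: V₂/V₁ = (z₂/z₁)^α ⇒ α = ln(V₂/V₁) / ln(z₂/z₁)
α = ln(36.8/17.4) / ln(33.0/3.07) = ln(2.1149) / ln(10.7492)
  = 0.74903 / 2.37483 = 0.31540

α ≈ 0.32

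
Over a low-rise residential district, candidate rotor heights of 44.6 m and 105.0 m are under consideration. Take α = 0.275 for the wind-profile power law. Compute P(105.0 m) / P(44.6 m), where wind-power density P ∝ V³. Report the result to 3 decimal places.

2.027

Speed ratio: V_B/V_A = (z_B/z_A)^α = (105.0/44.6)^0.275 = (2.3543)^0.275 = 1.26549
Power-density ratio: P_B/P_A = (V_B/V_A)³ = (1.26549)³ = 2.02666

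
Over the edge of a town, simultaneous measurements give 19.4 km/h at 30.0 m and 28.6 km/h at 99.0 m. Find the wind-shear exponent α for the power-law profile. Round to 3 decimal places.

Power law: V₂/V₁ = (z₂/z₁)^α ⇒ α = ln(V₂/V₁) / ln(z₂/z₁)
α = ln(28.6/19.4) / ln(99.0/30.0) = ln(1.4742) / ln(3.3000)
  = 0.38813 / 1.19392 = 0.32509

α ≈ 0.325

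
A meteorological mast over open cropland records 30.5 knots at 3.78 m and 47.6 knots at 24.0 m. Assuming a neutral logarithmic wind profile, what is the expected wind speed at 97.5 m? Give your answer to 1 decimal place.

Log law: V ∝ ln(z/z₀). From the pair, with r = V₁/V₂ = 0.64076,
ln z₀ = (ln z₁ − r·ln z₂)/(1 − r) = (1.3297 − 0.64076×3.1781)/0.35924 = -1.9670 → z₀ = 0.1399 m
V₃ = V₁ · ln(z₃/z₀)/ln(z₁/z₀) = 30.5 × 6.5469/3.2967 = 60.5689 knots

60.6 knots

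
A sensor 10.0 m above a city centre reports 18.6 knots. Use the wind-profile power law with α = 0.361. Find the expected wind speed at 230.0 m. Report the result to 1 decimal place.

Power-law profile: V₂ = V₁ · (z₂/z₁)^α
V₂ = 18.6 × (230.0/10.0)^0.361 = 18.6 × (23.0000)^0.361
    = 18.6 × 3.1016 = 57.6895 knots

57.7 knots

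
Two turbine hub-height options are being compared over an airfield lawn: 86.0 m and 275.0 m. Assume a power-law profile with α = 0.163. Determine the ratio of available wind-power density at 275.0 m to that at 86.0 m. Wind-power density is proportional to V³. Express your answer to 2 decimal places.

1.77

Speed ratio: V_B/V_A = (z_B/z_A)^α = (275.0/86.0)^0.163 = (3.1977)^0.163 = 1.20862
Power-density ratio: P_B/P_A = (V_B/V_A)³ = (1.20862)³ = 1.76548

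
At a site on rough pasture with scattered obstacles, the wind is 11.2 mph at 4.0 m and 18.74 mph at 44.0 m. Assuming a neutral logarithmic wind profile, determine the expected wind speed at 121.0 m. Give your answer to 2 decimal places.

Log law: V ∝ ln(z/z₀). From the pair, with r = V₁/V₂ = 0.59765,
ln z₀ = (ln z₁ − r·ln z₂)/(1 − r) = (1.3863 − 0.59765×3.7842)/0.40235 = -2.1756 → z₀ = 0.1135 m
V₃ = V₁ · ln(z₃/z₀)/ln(z₁/z₀) = 11.2 × 6.9714/3.5619 = 21.9209 mph

21.92 mph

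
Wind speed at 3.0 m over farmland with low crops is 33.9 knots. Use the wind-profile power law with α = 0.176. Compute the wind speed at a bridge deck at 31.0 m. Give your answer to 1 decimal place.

51.1 knots

Power-law profile: V₂ = V₁ · (z₂/z₁)^α
V₂ = 33.9 × (31.0/3.0)^0.176 = 33.9 × (10.3333)^0.176
    = 33.9 × 1.5084 = 51.1336 knots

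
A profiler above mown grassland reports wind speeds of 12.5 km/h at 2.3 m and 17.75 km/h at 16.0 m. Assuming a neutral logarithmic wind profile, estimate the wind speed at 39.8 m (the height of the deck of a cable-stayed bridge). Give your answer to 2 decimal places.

Log law: V ∝ ln(z/z₀). From the pair, with r = V₁/V₂ = 0.70423,
ln z₀ = (ln z₁ − r·ln z₂)/(1 − r) = (0.8329 − 0.70423×2.7726)/0.29577 = -3.7854 → z₀ = 0.02270 m
V₃ = V₁ · ln(z₃/z₀)/ln(z₁/z₀) = 12.5 × 7.4692/4.6183 = 20.2165 km/h

20.22 km/h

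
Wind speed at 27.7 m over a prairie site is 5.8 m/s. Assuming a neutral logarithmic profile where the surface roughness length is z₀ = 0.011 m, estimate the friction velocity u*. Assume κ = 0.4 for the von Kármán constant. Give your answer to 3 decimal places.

Log law: V(z) = (u*/κ) · ln(z/z₀) ⇒ u* = κ · V / ln(z/z₀)
u* = 0.4 × 5.8 / ln(27.7/0.011) = 0.4 × 5.8 / 7.8313
   = 2.3200 / 7.8313 = 0.2962 m/s

u* ≈ 0.296 m/s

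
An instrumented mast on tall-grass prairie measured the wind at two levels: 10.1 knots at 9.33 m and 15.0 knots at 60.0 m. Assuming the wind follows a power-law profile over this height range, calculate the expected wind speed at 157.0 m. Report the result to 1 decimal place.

18.4 knots

First find α: α = ln(V₂/V₁)/ln(z₂/z₁) = ln(15.0/10.1)/ln(60.0/9.33) = 0.39551/1.86111 = 0.2125
Extrapolate from 60.0 m to 157.0 m: V₃ = 15.0 × (157.0/60.0)^0.2125 = 15.0 × 1.2268 = 18.4022 knots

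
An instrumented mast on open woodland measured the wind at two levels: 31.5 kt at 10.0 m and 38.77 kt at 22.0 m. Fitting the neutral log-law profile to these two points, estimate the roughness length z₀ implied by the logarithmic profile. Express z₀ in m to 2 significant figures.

Log law: V(z) ∝ ln(z/z₀). With r = V₁/V₂ = 31.5/38.77 = 0.81248,
r · ln(z₂/z₀) = ln(z₁/z₀) ⇒ ln z₀ = (ln z₁ − r·ln z₂)/(1 − r)
ln z₀ = (2.30259 − 0.81248×3.09104) / 0.18752 = -1.1137
z₀ = exp(-1.1137) = 0.3283 m

z₀ ≈ 0.33 m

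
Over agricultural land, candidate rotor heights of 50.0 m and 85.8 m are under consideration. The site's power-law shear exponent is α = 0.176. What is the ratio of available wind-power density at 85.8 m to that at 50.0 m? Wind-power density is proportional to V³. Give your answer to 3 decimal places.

1.330

Speed ratio: V_B/V_A = (z_B/z_A)^α = (85.8/50.0)^0.176 = (1.7160)^0.176 = 1.09970
Power-density ratio: P_B/P_A = (V_B/V_A)³ = (1.09970)³ = 1.32992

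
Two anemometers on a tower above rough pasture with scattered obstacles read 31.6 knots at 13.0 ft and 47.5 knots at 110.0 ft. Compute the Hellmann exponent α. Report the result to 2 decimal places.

α ≈ 0.19

Power law: V₂/V₁ = (z₂/z₁)^α ⇒ α = ln(V₂/V₁) / ln(z₂/z₁)
α = ln(47.5/31.6) / ln(110.0/13.0) = ln(1.5032) / ln(8.4615)
  = 0.40757 / 2.13553 = 0.19085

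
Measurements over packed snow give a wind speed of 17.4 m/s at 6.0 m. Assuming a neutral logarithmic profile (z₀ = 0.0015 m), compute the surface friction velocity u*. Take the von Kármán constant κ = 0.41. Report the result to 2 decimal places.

u* ≈ 0.86 m/s

Log law: V(z) = (u*/κ) · ln(z/z₀) ⇒ u* = κ · V / ln(z/z₀)
u* = 0.41 × 17.4 / ln(6.0/0.0015) = 0.41 × 17.4 / 8.2940
   = 7.1340 / 8.2940 = 0.8601 m/s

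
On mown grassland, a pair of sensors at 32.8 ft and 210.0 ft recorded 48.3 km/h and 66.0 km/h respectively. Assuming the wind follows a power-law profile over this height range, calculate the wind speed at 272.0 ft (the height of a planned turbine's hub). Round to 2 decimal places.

68.93 km/h

First find α: α = ln(V₂/V₁)/ln(z₂/z₁) = ln(66.0/48.3)/ln(210.0/32.8) = 0.31222/1.85668 = 0.1682
Extrapolate from 210.0 ft to 272.0 ft: V₃ = 66.0 × (272.0/210.0)^0.1682 = 66.0 × 1.0445 = 68.9345 km/h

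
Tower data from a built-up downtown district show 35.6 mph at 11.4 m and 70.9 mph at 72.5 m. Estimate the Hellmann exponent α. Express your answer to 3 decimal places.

α ≈ 0.372

Power law: V₂/V₁ = (z₂/z₁)^α ⇒ α = ln(V₂/V₁) / ln(z₂/z₁)
α = ln(70.9/35.6) / ln(72.5/11.4) = ln(1.9916) / ln(6.3596)
  = 0.68892 / 1.84997 = 0.37240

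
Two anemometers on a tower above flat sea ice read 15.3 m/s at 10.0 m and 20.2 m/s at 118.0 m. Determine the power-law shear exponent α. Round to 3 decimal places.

α ≈ 0.113

Power law: V₂/V₁ = (z₂/z₁)^α ⇒ α = ln(V₂/V₁) / ln(z₂/z₁)
α = ln(20.2/15.3) / ln(118.0/10.0) = ln(1.3203) / ln(11.8000)
  = 0.27783 / 2.46810 = 0.11257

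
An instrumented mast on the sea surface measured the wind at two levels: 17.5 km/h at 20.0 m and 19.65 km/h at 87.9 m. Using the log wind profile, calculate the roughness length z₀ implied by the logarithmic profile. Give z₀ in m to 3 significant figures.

Log law: V(z) ∝ ln(z/z₀). With r = V₁/V₂ = 17.5/19.65 = 0.89059,
r · ln(z₂/z₀) = ln(z₁/z₀) ⇒ ln z₀ = (ln z₁ − r·ln z₂)/(1 − r)
ln z₀ = (2.99573 − 0.89059×4.47620) / 0.10941 = -9.0546
z₀ = exp(-9.0546) = 0.0001169 m

z₀ ≈ 0.000117 m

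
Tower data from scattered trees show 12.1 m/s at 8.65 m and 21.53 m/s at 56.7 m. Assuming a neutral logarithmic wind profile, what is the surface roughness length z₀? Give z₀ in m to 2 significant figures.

z₀ ≈ 0.77 m

Log law: V(z) ∝ ln(z/z₀). With r = V₁/V₂ = 12.1/21.53 = 0.56201,
r · ln(z₂/z₀) = ln(z₁/z₀) ⇒ ln z₀ = (ln z₁ − r·ln z₂)/(1 − r)
ln z₀ = (2.15756 − 0.56201×4.03777) / 0.43799 = -0.2550
z₀ = exp(-0.2550) = 0.7749 m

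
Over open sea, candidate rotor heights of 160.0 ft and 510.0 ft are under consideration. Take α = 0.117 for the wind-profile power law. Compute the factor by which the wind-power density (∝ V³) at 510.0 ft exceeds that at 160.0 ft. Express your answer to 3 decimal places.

1.502

Speed ratio: V_B/V_A = (z_B/z_A)^α = (510.0/160.0)^0.117 = (3.1875)^0.117 = 1.14526
Power-density ratio: P_B/P_A = (V_B/V_A)³ = (1.14526)³ = 1.50214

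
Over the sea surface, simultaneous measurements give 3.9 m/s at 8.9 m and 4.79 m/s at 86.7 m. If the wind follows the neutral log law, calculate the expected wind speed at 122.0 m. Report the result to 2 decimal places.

Log law: V ∝ ln(z/z₀). From the pair, with r = V₁/V₂ = 0.81420,
ln z₀ = (ln z₁ − r·ln z₂)/(1 − r) = (2.1861 − 0.81420×4.4625)/0.18580 = -7.7892 → z₀ = 0.0004142 m
V₃ = V₁ · ln(z₃/z₀)/ln(z₁/z₀) = 3.9 × 12.5932/9.9752 = 4.9235 m/s

4.92 m/s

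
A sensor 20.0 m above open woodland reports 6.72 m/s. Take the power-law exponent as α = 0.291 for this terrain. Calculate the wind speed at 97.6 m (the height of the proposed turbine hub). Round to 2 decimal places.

Power-law profile: V₂ = V₁ · (z₂/z₁)^α
V₂ = 6.72 × (97.6/20.0)^0.291 = 6.72 × (4.8800)^0.291
    = 6.72 × 1.5861 = 10.6586 m/s

10.66 m/s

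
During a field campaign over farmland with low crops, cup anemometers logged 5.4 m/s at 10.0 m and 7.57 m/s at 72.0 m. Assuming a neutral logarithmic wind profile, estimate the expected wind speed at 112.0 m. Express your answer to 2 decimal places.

8.06 m/s

Log law: V ∝ ln(z/z₀). From the pair, with r = V₁/V₂ = 0.71334,
ln z₀ = (ln z₁ − r·ln z₂)/(1 − r) = (2.3026 − 0.71334×4.2767)/0.28666 = -2.6099 → z₀ = 0.07354 m
V₃ = V₁ · ln(z₃/z₀)/ln(z₁/z₀) = 5.4 × 7.3284/4.9125 = 8.0557 m/s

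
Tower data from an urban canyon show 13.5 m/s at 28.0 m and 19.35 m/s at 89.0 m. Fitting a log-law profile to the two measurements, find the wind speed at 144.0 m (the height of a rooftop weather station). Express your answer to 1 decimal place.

21.8 m/s

Log law: V ∝ ln(z/z₀). From the pair, with r = V₁/V₂ = 0.69767,
ln z₀ = (ln z₁ − r·ln z₂)/(1 − r) = (3.3322 − 0.69767×4.4886)/0.30233 = 0.6635 → z₀ = 1.942 m
V₃ = V₁ · ln(z₃/z₀)/ln(z₁/z₀) = 13.5 × 4.3063/2.6687 = 21.7841 m/s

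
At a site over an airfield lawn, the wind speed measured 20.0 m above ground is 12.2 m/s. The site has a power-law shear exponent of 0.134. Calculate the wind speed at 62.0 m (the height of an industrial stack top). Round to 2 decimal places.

14.20 m/s

Power-law profile: V₂ = V₁ · (z₂/z₁)^α
V₂ = 12.2 × (62.0/20.0)^0.134 = 12.2 × (3.1000)^0.134
    = 12.2 × 1.1637 = 14.1972 m/s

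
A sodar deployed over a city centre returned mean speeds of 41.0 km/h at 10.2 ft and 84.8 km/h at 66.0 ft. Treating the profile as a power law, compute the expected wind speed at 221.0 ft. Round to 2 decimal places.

135.73 km/h

First find α: α = ln(V₂/V₁)/ln(z₂/z₁) = ln(84.8/41.0)/ln(66.0/10.2) = 0.72672/1.86727 = 0.3892
Extrapolate from 66.0 ft to 221.0 ft: V₃ = 84.8 × (221.0/66.0)^0.3892 = 84.8 × 1.6005 = 135.7257 km/h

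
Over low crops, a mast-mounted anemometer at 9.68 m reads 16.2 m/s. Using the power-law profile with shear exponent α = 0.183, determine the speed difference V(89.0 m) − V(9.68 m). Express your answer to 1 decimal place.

8.1 m/s

Power law: V₂ = V₁ · (z₂/z₁)^α = 16.2 × (9.1942)^0.183 = 24.3130 m/s
ΔV = 24.3130 − 16.2 = 8.1130 m/s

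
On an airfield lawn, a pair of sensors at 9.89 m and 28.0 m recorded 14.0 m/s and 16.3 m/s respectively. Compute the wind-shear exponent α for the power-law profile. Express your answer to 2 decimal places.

Power law: V₂/V₁ = (z₂/z₁)^α ⇒ α = ln(V₂/V₁) / ln(z₂/z₁)
α = ln(16.3/14.0) / ln(28.0/9.89) = ln(1.1643) / ln(2.8311)
  = 0.15211 / 1.04068 = 0.14616

α ≈ 0.15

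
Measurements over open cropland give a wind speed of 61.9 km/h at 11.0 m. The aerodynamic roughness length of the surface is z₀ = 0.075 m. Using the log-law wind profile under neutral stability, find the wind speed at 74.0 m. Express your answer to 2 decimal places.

85.55 km/h

Log law: V(z) ∝ ln(z/z₀), so V₂/V₁ = ln(z₂/z₀) / ln(z₁/z₀).
ln(74.0/0.075) = 6.8943, ln(11.0/0.075) = 4.9882
V₂ = 61.9 × 6.8943/4.9882 = 61.9 × 1.3821 = 85.5544 km/h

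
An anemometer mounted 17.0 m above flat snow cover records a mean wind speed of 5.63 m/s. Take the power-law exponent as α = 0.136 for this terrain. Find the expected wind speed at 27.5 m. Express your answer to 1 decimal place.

6.0 m/s

Power-law profile: V₂ = V₁ · (z₂/z₁)^α
V₂ = 5.63 × (27.5/17.0)^0.136 = 5.63 × (1.6176)^0.136
    = 5.63 × 1.0676 = 6.0106 m/s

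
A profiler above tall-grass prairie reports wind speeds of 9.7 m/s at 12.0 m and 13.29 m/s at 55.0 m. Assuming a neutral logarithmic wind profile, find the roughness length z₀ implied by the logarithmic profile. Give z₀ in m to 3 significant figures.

Log law: V(z) ∝ ln(z/z₀). With r = V₁/V₂ = 9.7/13.29 = 0.72987,
r · ln(z₂/z₀) = ln(z₁/z₀) ⇒ ln z₀ = (ln z₁ − r·ln z₂)/(1 − r)
ln z₀ = (2.48491 − 0.72987×4.00733) / 0.27013 = -1.6286
z₀ = exp(-1.6286) = 0.1962 m

z₀ ≈ 0.196 m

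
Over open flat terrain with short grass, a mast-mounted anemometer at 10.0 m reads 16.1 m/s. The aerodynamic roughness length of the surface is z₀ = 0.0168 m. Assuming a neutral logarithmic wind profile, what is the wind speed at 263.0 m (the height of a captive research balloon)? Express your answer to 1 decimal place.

Log law: V(z) ∝ ln(z/z₀), so V₂/V₁ = ln(z₂/z₀) / ln(z₁/z₀).
ln(263.0/0.0168) = 9.6585, ln(10.0/0.0168) = 6.3890
V₂ = 16.1 × 9.6585/6.3890 = 16.1 × 1.5118 = 24.3392 m/s

24.3 m/s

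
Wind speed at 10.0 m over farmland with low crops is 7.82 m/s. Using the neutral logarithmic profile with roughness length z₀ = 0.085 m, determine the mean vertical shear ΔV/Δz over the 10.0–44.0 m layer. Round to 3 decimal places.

Log law: V₂ = V₁ · ln(z₂/z₀)/ln(z₁/z₀) = 7.82 × 6.2493/4.7677 = 10.2501 m/s
ΔV/Δz = (10.2501 − 7.82)/(44.0 − 10.0) = 2.4301/34.0000 = 0.07147 m/s/m

0.071 m/s/m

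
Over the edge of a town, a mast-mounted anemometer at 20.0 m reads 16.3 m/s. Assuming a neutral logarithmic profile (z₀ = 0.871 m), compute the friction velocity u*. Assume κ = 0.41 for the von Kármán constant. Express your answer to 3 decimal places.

u* ≈ 2.133 m/s

Log law: V(z) = (u*/κ) · ln(z/z₀) ⇒ u* = κ · V / ln(z/z₀)
u* = 0.41 × 16.3 / ln(20.0/0.871) = 0.41 × 16.3 / 3.1338
   = 6.6830 / 3.1338 = 2.1325 m/s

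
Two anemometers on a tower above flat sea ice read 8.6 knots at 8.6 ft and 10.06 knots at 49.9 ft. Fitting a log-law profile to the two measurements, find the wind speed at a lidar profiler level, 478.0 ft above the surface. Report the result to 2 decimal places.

11.94 knots

Log law: V ∝ ln(z/z₀). From the pair, with r = V₁/V₂ = 0.85487,
ln z₀ = (ln z₁ − r·ln z₂)/(1 − r) = (2.1518 − 0.85487×3.9100)/0.14513 = -8.2051 → z₀ = 0.0002733 ft
V₃ = V₁ · ln(z₃/z₀)/ln(z₁/z₀) = 8.6 × 14.3747/10.3569 = 11.9363 knots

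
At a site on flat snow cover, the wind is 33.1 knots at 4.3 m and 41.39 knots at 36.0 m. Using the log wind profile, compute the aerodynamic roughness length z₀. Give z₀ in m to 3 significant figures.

z₀ ≈ 0.000889 m

Log law: V(z) ∝ ln(z/z₀). With r = V₁/V₂ = 33.1/41.39 = 0.79971,
r · ln(z₂/z₀) = ln(z₁/z₀) ⇒ ln z₀ = (ln z₁ − r·ln z₂)/(1 − r)
ln z₀ = (1.45862 − 0.79971×3.58352) / 0.20029 = -7.0256
z₀ = exp(-7.0256) = 0.0008888 m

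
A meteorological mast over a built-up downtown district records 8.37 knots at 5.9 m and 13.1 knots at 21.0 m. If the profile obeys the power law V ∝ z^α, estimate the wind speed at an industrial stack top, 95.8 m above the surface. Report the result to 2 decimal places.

First find α: α = ln(V₂/V₁)/ln(z₂/z₁) = ln(13.1/8.37)/ln(21.0/5.9) = 0.44796/1.26957 = 0.3528
Extrapolate from 21.0 m to 95.8 m: V₃ = 13.1 × (95.8/21.0)^0.3528 = 13.1 × 1.7083 = 22.3793 knots

22.38 knots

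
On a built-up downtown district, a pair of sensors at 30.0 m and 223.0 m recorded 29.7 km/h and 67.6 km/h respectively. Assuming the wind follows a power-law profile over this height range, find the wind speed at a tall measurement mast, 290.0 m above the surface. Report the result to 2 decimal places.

First find α: α = ln(V₂/V₁)/ln(z₂/z₁) = ln(67.6/29.7)/ln(223.0/30.0) = 0.82246/2.00597 = 0.4100
Extrapolate from 223.0 m to 290.0 m: V₃ = 67.6 × (290.0/223.0)^0.4100 = 67.6 × 1.1137 = 75.2880 km/h

75.29 km/h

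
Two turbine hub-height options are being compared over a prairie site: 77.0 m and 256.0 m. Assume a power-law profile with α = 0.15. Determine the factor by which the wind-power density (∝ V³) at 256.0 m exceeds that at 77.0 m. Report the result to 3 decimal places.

Speed ratio: V_B/V_A = (z_B/z_A)^α = (256.0/77.0)^0.15 = (3.3247)^0.15 = 1.19746
Power-density ratio: P_B/P_A = (V_B/V_A)³ = (1.19746)³ = 1.71707

1.717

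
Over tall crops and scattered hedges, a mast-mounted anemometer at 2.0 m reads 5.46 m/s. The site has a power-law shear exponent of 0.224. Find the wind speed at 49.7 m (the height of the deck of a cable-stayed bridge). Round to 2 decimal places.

Power-law profile: V₂ = V₁ · (z₂/z₁)^α
V₂ = 5.46 × (49.7/2.0)^0.224 = 5.46 × (24.8500)^0.224
    = 5.46 × 2.0538 = 11.2136 m/s

11.21 m/s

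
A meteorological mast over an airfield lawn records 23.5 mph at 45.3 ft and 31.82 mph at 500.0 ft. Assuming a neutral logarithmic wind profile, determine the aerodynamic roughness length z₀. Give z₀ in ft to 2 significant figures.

Log law: V(z) ∝ ln(z/z₀). With r = V₁/V₂ = 23.5/31.82 = 0.73853,
r · ln(z₂/z₀) = ln(z₁/z₀) ⇒ ln z₀ = (ln z₁ − r·ln z₂)/(1 − r)
ln z₀ = (3.81331 − 0.73853×6.21461) / 0.26147 = -2.9692
z₀ = exp(-2.9692) = 0.05134 ft

z₀ ≈ 0.051 ft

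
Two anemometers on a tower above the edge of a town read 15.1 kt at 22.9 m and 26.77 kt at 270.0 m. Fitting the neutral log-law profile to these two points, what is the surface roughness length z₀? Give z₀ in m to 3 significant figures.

Log law: V(z) ∝ ln(z/z₀). With r = V₁/V₂ = 15.1/26.77 = 0.56406,
r · ln(z₂/z₀) = ln(z₁/z₀) ⇒ ln z₀ = (ln z₁ − r·ln z₂)/(1 − r)
ln z₀ = (3.13114 − 0.56406×5.59842) / 0.43594 = -0.0613
z₀ = exp(-0.0613) = 0.9405 m

z₀ ≈ 0.941 m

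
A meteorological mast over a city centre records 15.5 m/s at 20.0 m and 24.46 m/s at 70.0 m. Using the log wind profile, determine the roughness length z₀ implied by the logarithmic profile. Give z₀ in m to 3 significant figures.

Log law: V(z) ∝ ln(z/z₀). With r = V₁/V₂ = 15.5/24.46 = 0.63369,
r · ln(z₂/z₀) = ln(z₁/z₀) ⇒ ln z₀ = (ln z₁ − r·ln z₂)/(1 − r)
ln z₀ = (2.99573 − 0.63369×4.24850) / 0.36631 = 0.8286
z₀ = exp(0.8286) = 2.290 m

z₀ ≈ 2.29 m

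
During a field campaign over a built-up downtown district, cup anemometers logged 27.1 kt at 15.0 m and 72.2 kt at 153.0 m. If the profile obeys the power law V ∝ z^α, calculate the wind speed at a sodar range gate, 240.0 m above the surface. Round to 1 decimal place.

First find α: α = ln(V₂/V₁)/ln(z₂/z₁) = ln(72.2/27.1)/ln(153.0/15.0) = 0.97991/2.32239 = 0.4219
Extrapolate from 153.0 m to 240.0 m: V₃ = 72.2 × (240.0/153.0)^0.4219 = 72.2 × 1.2092 = 87.3041 kt

87.3 kt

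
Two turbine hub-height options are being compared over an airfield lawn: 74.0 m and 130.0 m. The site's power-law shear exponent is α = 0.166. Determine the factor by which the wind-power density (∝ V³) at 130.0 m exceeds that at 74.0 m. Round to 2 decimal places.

Speed ratio: V_B/V_A = (z_B/z_A)^α = (130.0/74.0)^0.166 = (1.7568)^0.166 = 1.09805
Power-density ratio: P_B/P_A = (V_B/V_A)³ = (1.09805)³ = 1.32393

1.32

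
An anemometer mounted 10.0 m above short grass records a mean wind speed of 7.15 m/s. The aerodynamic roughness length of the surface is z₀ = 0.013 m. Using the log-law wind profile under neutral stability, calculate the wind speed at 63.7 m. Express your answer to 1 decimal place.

Log law: V(z) ∝ ln(z/z₀), so V₂/V₁ = ln(z₂/z₀) / ln(z₁/z₀).
ln(63.7/0.013) = 8.4970, ln(10.0/0.013) = 6.6454
V₂ = 7.15 × 8.4970/6.6454 = 7.15 × 1.2786 = 9.1422 m/s

9.1 m/s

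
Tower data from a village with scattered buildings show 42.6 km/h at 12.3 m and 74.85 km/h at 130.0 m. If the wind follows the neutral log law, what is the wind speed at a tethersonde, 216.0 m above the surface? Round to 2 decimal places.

81.79 km/h

Log law: V ∝ ln(z/z₀). From the pair, with r = V₁/V₂ = 0.56914,
ln z₀ = (ln z₁ − r·ln z₂)/(1 − r) = (2.5096 − 0.56914×4.8675)/0.43086 = -0.6051 → z₀ = 0.5460 m
V₃ = V₁ · ln(z₃/z₀)/ln(z₁/z₀) = 42.6 × 5.9803/3.1147 = 81.7945 km/h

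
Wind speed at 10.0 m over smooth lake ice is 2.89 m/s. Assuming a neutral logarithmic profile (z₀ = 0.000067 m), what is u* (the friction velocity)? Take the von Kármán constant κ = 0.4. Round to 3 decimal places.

u* ≈ 0.097 m/s

Log law: V(z) = (u*/κ) · ln(z/z₀) ⇒ u* = κ · V / ln(z/z₀)
u* = 0.4 × 2.89 / ln(10.0/0.000067) = 0.4 × 2.89 / 11.9134
   = 1.1560 / 11.9134 = 0.0970 m/s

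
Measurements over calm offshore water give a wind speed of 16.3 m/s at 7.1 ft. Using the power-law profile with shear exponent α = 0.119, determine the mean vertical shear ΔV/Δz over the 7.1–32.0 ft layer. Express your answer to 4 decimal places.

Power law: V₂ = V₁ · (z₂/z₁)^α = 16.3 × (4.5070)^0.119 = 19.4985 m/s
ΔV/Δz = (19.4985 − 16.3)/(32.0 − 7.1) = 3.1985/24.9000 = 0.12845 m/s/ft

0.1285 m/s/ft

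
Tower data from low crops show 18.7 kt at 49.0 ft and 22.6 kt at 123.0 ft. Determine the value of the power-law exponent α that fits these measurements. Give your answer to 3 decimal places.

Power law: V₂/V₁ = (z₂/z₁)^α ⇒ α = ln(V₂/V₁) / ln(z₂/z₁)
α = ln(22.6/18.7) / ln(123.0/49.0) = ln(1.2086) / ln(2.5102)
  = 0.18943 / 0.92036 = 0.20582

α ≈ 0.206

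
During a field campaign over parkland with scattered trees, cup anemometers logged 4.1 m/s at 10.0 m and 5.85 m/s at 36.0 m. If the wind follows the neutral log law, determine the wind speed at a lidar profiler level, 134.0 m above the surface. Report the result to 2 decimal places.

Log law: V ∝ ln(z/z₀). From the pair, with r = V₁/V₂ = 0.70085,
ln z₀ = (ln z₁ − r·ln z₂)/(1 − r) = (2.3026 − 0.70085×3.5835)/0.29915 = -0.6985 → z₀ = 0.4974 m
V₃ = V₁ · ln(z₃/z₀)/ln(z₁/z₀) = 4.1 × 5.5963/3.0010 = 7.6456 m/s

7.65 m/s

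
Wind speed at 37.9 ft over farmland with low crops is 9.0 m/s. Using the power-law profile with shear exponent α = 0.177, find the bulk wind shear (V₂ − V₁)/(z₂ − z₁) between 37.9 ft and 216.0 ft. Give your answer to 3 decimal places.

0.018 m/s/ft

Power law: V₂ = V₁ · (z₂/z₁)^α = 9.0 × (5.6992)^0.177 = 12.2468 m/s
ΔV/Δz = (12.2468 − 9.0)/(216.0 − 37.9) = 3.2468/178.1000 = 0.01823 m/s/ft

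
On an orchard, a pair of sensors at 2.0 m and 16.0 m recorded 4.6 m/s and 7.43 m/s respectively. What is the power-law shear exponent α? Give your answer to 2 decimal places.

α ≈ 0.23

Power law: V₂/V₁ = (z₂/z₁)^α ⇒ α = ln(V₂/V₁) / ln(z₂/z₁)
α = ln(7.43/4.6) / ln(16.0/2.0) = ln(1.6152) / ln(8.0000)
  = 0.47947 / 2.07944 = 0.23058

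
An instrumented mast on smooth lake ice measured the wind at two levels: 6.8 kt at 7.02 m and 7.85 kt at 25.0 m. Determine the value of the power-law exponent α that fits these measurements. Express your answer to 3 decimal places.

α ≈ 0.113

Power law: V₂/V₁ = (z₂/z₁)^α ⇒ α = ln(V₂/V₁) / ln(z₂/z₁)
α = ln(7.85/6.8) / ln(25.0/7.02) = ln(1.1544) / ln(3.5613)
  = 0.14359 / 1.27011 = 0.11305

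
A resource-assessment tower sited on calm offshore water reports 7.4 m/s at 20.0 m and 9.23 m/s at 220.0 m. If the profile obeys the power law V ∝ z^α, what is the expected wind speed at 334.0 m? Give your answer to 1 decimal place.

9.6 m/s

First find α: α = ln(V₂/V₁)/ln(z₂/z₁) = ln(9.23/7.4)/ln(220.0/20.0) = 0.22098/2.39790 = 0.0922
Extrapolate from 220.0 m to 334.0 m: V₃ = 9.23 × (334.0/220.0)^0.0922 = 9.23 × 1.0392 = 9.5921 m/s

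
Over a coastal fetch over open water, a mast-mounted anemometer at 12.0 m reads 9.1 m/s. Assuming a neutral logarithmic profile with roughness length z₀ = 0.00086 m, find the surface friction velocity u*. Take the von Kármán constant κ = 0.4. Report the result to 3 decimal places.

u* ≈ 0.381 m/s

Log law: V(z) = (u*/κ) · ln(z/z₀) ⇒ u* = κ · V / ln(z/z₀)
u* = 0.4 × 9.1 / ln(12.0/0.00086) = 0.4 × 9.1 / 9.5435
   = 3.6400 / 9.5435 = 0.3814 m/s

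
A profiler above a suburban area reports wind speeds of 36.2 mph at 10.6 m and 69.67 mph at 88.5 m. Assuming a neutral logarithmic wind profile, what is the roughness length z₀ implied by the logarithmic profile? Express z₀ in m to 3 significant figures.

Log law: V(z) ∝ ln(z/z₀). With r = V₁/V₂ = 36.2/69.67 = 0.51959,
r · ln(z₂/z₀) = ln(z₁/z₀) ⇒ ln z₀ = (ln z₁ − r·ln z₂)/(1 − r)
ln z₀ = (2.36085 − 0.51959×4.48300) / 0.48041 = 0.0656
z₀ = exp(0.0656) = 1.068 m

z₀ ≈ 1.07 m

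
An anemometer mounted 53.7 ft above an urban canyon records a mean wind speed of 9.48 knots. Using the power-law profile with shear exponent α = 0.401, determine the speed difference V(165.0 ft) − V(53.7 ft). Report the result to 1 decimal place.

5.4 knots

Power law: V₂ = V₁ · (z₂/z₁)^α = 9.48 × (3.0726)^0.401 = 14.8696 knots
ΔV = 14.8696 − 9.48 = 5.3896 knots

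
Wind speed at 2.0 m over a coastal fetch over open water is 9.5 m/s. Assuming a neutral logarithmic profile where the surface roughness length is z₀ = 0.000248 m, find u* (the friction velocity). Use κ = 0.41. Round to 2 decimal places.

Log law: V(z) = (u*/κ) · ln(z/z₀) ⇒ u* = κ · V / ln(z/z₀)
u* = 0.41 × 9.5 / ln(2.0/0.000248) = 0.41 × 9.5 / 8.9952
   = 3.8950 / 8.9952 = 0.4330 m/s

u* ≈ 0.43 m/s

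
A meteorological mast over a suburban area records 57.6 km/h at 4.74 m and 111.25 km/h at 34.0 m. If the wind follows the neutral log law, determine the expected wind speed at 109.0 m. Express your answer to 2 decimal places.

Log law: V ∝ ln(z/z₀). From the pair, with r = V₁/V₂ = 0.51775,
ln z₀ = (ln z₁ − r·ln z₂)/(1 − r) = (1.5560 − 0.51775×3.5264)/0.48225 = -0.5594 → z₀ = 0.5716 m
V₃ = V₁ · ln(z₃/z₀)/ln(z₁/z₀) = 57.6 × 5.2507/2.1154 = 142.9715 km/h

142.97 km/h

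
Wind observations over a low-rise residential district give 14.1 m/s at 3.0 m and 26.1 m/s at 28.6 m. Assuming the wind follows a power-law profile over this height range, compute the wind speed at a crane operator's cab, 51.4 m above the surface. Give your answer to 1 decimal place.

30.6 m/s

First find α: α = ln(V₂/V₁)/ln(z₂/z₁) = ln(26.1/14.1)/ln(28.6/3.0) = 0.61576/2.25479 = 0.2731
Extrapolate from 28.6 m to 51.4 m: V₃ = 26.1 × (51.4/28.6)^0.2731 = 26.1 × 1.1736 = 30.6315 m/s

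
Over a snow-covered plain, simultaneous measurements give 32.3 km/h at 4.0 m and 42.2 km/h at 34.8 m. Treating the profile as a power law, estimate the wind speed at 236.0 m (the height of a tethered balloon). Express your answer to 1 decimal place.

53.5 km/h

First find α: α = ln(V₂/V₁)/ln(z₂/z₁) = ln(42.2/32.3)/ln(34.8/4.0) = 0.26735/2.16332 = 0.1236
Extrapolate from 34.8 m to 236.0 m: V₃ = 42.2 × (236.0/34.8)^0.1236 = 42.2 × 1.2669 = 53.4629 km/h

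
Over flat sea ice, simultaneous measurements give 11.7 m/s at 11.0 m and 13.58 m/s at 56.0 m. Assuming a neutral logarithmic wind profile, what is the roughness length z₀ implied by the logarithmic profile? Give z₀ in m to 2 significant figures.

z₀ ≈ 0.00044 m

Log law: V(z) ∝ ln(z/z₀). With r = V₁/V₂ = 11.7/13.58 = 0.86156,
r · ln(z₂/z₀) = ln(z₁/z₀) ⇒ ln z₀ = (ln z₁ − r·ln z₂)/(1 − r)
ln z₀ = (2.39790 − 0.86156×4.02535) / 0.13844 = -7.7304
z₀ = exp(-7.7304) = 0.0004393 m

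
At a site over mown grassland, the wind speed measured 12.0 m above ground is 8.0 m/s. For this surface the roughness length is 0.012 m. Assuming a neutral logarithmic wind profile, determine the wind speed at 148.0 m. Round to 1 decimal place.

10.9 m/s

Log law: V(z) ∝ ln(z/z₀), so V₂/V₁ = ln(z₂/z₀) / ln(z₁/z₀).
ln(148.0/0.012) = 9.4201, ln(12.0/0.012) = 6.9078
V₂ = 8.0 × 9.4201/6.9078 = 8.0 × 1.3637 = 10.9095 m/s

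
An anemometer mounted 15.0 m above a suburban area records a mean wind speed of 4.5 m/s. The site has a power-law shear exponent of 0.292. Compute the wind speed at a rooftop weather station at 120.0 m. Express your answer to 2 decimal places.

8.26 m/s

Power-law profile: V₂ = V₁ · (z₂/z₁)^α
V₂ = 4.5 × (120.0/15.0)^0.292 = 4.5 × (8.0000)^0.292
    = 4.5 × 1.8353 = 8.2588 m/s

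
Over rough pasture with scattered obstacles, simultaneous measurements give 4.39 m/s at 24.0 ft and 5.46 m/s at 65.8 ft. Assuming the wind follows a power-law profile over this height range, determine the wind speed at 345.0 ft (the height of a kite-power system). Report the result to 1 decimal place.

First find α: α = ln(V₂/V₁)/ln(z₂/z₁) = ln(5.46/4.39)/ln(65.8/24.0) = 0.21812/1.00857 = 0.2163
Extrapolate from 65.8 ft to 345.0 ft: V₃ = 5.46 × (345.0/65.8)^0.2163 = 5.46 × 1.4309 = 7.8130 m/s

7.8 m/s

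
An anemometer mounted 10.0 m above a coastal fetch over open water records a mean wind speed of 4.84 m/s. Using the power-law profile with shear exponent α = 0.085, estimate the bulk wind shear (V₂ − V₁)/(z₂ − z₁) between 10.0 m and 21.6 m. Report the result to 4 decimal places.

0.0282 m/s/m

Power law: V₂ = V₁ · (z₂/z₁)^α = 4.84 × (2.1600)^0.085 = 5.1674 m/s
ΔV/Δz = (5.1674 − 4.84)/(21.6 − 10.0) = 0.3274/11.6000 = 0.02823 m/s/m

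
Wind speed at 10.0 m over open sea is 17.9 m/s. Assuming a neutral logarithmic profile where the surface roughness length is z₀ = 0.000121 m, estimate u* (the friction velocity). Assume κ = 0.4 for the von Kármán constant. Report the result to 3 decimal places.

Log law: V(z) = (u*/κ) · ln(z/z₀) ⇒ u* = κ · V / ln(z/z₀)
u* = 0.4 × 17.9 / ln(10.0/0.000121) = 0.4 × 17.9 / 11.3223
   = 7.1600 / 11.3223 = 0.6324 m/s

u* ≈ 0.632 m/s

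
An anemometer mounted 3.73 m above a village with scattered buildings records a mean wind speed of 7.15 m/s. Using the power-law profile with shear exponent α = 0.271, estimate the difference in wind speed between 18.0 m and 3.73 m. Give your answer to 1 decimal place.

3.8 m/s

Power law: V₂ = V₁ · (z₂/z₁)^α = 7.15 × (4.8257)^0.271 = 10.9535 m/s
ΔV = 10.9535 − 7.15 = 3.8035 m/s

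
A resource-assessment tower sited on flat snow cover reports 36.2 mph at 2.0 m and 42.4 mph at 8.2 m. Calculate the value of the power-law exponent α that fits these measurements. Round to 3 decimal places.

α ≈ 0.112

Power law: V₂/V₁ = (z₂/z₁)^α ⇒ α = ln(V₂/V₁) / ln(z₂/z₁)
α = ln(42.4/36.2) / ln(8.2/2.0) = ln(1.1713) / ln(4.1000)
  = 0.15809 / 1.41099 = 0.11204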